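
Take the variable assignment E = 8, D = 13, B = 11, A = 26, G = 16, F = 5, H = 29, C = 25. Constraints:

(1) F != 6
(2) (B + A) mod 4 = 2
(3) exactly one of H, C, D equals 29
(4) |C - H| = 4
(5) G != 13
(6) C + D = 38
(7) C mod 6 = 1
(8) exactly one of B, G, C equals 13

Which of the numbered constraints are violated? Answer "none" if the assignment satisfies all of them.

Violated: 2, 8.

(1) F = 5, and 5 ≠ 6 — satisfied.
(2) B + A = 37; 37 mod 4 = 1, not 2 — violated.
(3) H=29, C=25, D=13; 1 of them equals 29 — satisfied.
(4) |25 - 29| = 4 — satisfied.
(5) G = 16, and 16 ≠ 13 — satisfied.
(6) C + D = 25 + 13 = 38 — satisfied.
(7) 25 mod 6 = 1 — satisfied.
(8) B=11, G=16, C=25; 0 of them equal 13, not exactly one — violated.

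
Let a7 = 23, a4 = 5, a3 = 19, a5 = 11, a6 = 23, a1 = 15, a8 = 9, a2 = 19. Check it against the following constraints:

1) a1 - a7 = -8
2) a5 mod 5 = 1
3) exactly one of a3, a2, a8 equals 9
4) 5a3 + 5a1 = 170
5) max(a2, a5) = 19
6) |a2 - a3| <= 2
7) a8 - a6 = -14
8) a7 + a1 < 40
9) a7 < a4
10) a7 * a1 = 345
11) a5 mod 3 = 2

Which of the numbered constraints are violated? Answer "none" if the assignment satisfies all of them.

No — constraint 9 is not satisfied.

1) a1 - a7 = 15 - 23 = -8  ✔
2) 11 mod 5 = 1  ✔
3) a3=19, a2=19, a8=9; 1 of them equals 9  ✔
4) 5a3 + 5a1 = 5(19) + 5(15) = 170  ✔
5) max(19, 11) = 19  ✔
6) |19 - 19| = 0; 0 ≤ 2  ✔
7) a8 - a6 = 9 - 23 = -14  ✔
8) a7 + a1 = 23 + 15 = 38; 38 < 40  ✔
9) a7 = 23, a4 = 5; 23 ≥ 5 (want <)  ✘
10) a7 * a1 = 23 * 15 = 345  ✔
11) 11 mod 3 = 2  ✔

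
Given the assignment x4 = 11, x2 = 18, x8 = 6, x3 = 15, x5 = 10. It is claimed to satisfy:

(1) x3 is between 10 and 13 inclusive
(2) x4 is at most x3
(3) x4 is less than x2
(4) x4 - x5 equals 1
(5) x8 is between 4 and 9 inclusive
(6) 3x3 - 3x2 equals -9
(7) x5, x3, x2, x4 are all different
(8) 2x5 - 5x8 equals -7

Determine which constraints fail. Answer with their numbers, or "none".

Constraints 1 and 8 do not hold.

(1) x3 = 15 is outside [10, 13] — violated.
(2) x4 = 11, x3 = 15; 11 ≤ 15 — OK.
(3) x4 = 11, x2 = 18; 11 < 18 — OK.
(4) x4 - x5 = 11 - 10 = 1 — OK.
(5) x8 = 6 lies in [4, 9] — OK.
(6) 3x3 - 3x2 = 3(15) - 3(18) = -9 — OK.
(7) values 10, 15, 18, 11 are pairwise distinct — OK.
(8) 2x5 - 5x8 = 2(10) - 5(6) = -10, not -7 — violated.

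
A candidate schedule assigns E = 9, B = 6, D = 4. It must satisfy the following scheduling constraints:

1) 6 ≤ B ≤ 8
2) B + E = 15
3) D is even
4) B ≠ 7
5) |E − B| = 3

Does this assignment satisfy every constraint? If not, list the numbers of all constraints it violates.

1) B = 6 lies in [6, 8]  holds
2) B + E = 6 + 9 = 15  holds
3) D = 4 is even  holds
4) B = 6, and 6 ≠ 7  holds
5) |9 − 6| = 3  holds

No violations.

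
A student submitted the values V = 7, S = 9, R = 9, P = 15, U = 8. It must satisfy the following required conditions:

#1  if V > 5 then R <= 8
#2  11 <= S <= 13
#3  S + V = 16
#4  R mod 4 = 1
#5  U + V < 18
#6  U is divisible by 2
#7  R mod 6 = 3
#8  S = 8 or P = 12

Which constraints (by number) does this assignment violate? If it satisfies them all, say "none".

#1 V = 7 > 5, so we need R ≤ 8; but R = 9 > 8 — fails.
#2 S = 9 is outside [11, 13] — fails.
#3 S + V = 9 + 7 = 16 — holds.
#4 9 mod 4 = 1 — holds.
#5 U + V = 8 + 7 = 15; 15 < 18 — holds.
#6 8 / 2 = 4, so 2 divides 8 — holds.
#7 9 mod 6 = 3 — holds.
#8 S = 9 ≠ 8 and P = 15 ≠ 12; both disjuncts false — fails.

No — constraints 1, 2, and 8 are not satisfied.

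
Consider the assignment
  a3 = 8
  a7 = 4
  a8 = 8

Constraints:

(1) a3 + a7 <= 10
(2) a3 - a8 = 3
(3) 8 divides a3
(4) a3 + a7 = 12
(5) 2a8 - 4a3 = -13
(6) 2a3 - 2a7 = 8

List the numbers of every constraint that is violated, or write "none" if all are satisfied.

(1) a3 + a7 = 8 + 4 = 12; 12 > 10, bound 10 not met — fails.
(2) a3 - a8 = 8 - 8 = 0, not 3 — fails.
(3) 8 / 8 = 1, so 8 divides 8 — holds.
(4) a3 + a7 = 8 + 4 = 12 — holds.
(5) 2a8 - 4a3 = 2(8) - 4(8) = -16, not -13 — fails.
(6) 2a3 - 2a7 = 2(8) - 2(4) = 8 — holds.

Constraints 1, 2, 5 are violated.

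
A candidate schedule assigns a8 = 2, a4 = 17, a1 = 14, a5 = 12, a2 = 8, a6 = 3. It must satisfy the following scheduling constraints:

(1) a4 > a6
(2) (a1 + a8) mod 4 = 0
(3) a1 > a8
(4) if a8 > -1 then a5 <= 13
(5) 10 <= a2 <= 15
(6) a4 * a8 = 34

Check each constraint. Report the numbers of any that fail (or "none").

No — constraint 5 is not satisfied.

(1) a4 = 17, a6 = 3; 17 > 3 — holds.
(2) a1 + a8 = 16; 16 mod 4 = 0 — holds.
(3) a1 = 14, a8 = 2; 14 > 2 — holds.
(4) a8 = 2 > -1, so we need a5 ≤ 13; a5 = 12 ≤ 13 — holds.
(5) a2 = 8 is outside [10, 15] — fails.
(6) a4 * a8 = 17 * 2 = 34 — holds.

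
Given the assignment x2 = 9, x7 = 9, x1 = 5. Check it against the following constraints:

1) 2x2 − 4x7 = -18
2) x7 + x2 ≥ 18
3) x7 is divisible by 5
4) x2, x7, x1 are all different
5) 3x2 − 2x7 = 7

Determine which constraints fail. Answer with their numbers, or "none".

1) 2x2 − 4x7 = 2(9) − 4(9) = -18  ✔
2) x7 + x2 = 9 + 9 = 18; 18 ≥ 18  ✔
3) 9 = 5×1 + 4, so 5 does not divide 9  ✘
4) x2 = x7 = 9, not all different  ✘
5) 3x2 − 2x7 = 3(9) − 2(9) = 9, not 7  ✘

Constraints 3, 4, 5 are violated.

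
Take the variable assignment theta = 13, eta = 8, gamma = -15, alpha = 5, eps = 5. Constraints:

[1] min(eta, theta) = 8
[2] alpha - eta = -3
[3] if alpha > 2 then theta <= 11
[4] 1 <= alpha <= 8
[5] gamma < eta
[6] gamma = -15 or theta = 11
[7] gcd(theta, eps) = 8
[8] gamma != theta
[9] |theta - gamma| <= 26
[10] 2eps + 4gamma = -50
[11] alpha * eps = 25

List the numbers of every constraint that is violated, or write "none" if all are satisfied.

Constraints 3, 7, and 9 do not hold.

[1] min(8, 13) = 8  yes
[2] alpha - eta = 5 - 8 = -3  yes
[3] alpha = 5 > 2, so we need theta ≤ 11; but theta = 13 > 11  no
[4] alpha = 5 lies in [1, 8]  yes
[5] gamma = -15, eta = 8; -15 < 8  yes
[6] gamma = -15 = -15 (first disjunct)  yes
[7] gcd(13, 5) = 1, not 8  no
[8] gamma = -15, theta = 13; distinct  yes
[9] |13 - (-15)| = 28; 28 > 26, exceeds bound 26  no
[10] 2eps + 4gamma = 2(5) + 4(-15) = -50  yes
[11] alpha * eps = 5 * 5 = 25  yes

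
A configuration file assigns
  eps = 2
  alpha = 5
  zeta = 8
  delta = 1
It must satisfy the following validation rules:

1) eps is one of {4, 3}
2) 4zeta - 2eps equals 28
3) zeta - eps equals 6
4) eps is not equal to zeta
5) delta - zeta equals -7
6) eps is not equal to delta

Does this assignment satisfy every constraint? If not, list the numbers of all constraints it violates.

The assignment fails constraint 1.

1) eps = 2 is not in {4, 3} — does not hold.
2) 4zeta - 2eps = 4(8) - 2(2) = 28 — holds.
3) zeta - eps = 8 - 2 = 6 — holds.
4) eps = 2, zeta = 8; distinct — holds.
5) delta - zeta = 1 - 8 = -7 — holds.
6) eps = 2, delta = 1; distinct — holds.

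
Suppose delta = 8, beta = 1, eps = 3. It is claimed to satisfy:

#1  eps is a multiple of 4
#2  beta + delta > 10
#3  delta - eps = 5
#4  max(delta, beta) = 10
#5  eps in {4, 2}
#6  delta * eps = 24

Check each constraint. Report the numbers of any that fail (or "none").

Constraints 1, 2, 4, 5 do not hold.

#1 3 = 4*0 + 3, so 4 does not divide 3 — fails.
#2 beta + delta = 1 + 8 = 9; 9 ≤ 10, bound 10 not met — fails.
#3 delta - eps = 8 - 3 = 5 — holds.
#4 max(8, 1) = 8, not 10 — fails.
#5 eps = 3 is not in {4, 2} — fails.
#6 delta * eps = 8 * 3 = 24 — holds.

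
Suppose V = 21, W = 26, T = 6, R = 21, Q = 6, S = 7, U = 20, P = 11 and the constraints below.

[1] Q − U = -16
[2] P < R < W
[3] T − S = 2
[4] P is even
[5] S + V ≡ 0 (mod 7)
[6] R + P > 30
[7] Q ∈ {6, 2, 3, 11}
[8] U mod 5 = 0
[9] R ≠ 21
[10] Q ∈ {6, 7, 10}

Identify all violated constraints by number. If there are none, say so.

[1] Q − U = 6 − 20 = -14, not -16 — fails.
[2] values 11 < 21 < 26 — holds.
[3] T − S = 6 − 7 = -1, not 2 — fails.
[4] P = 11 is odd — fails.
[5] S + V = 28; 28 mod 7 = 0 — holds.
[6] R + P = 21 + 11 = 32; 32 > 30 — holds.
[7] Q = 6 is in {6, 2, 3, 11} — holds.
[8] 20 mod 5 = 0 — holds.
[9] R = 21, but 21 is required to differ — fails.
[10] Q = 6 is in {6, 7, 10} — holds.

The assignment fails constraints 1, 3, 4, 9.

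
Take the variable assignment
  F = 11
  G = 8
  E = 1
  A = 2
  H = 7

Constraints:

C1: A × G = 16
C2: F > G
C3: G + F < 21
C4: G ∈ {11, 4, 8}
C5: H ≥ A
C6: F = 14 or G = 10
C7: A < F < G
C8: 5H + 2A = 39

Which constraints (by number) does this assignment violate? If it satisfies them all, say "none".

C1: A × G = 2 × 8 = 16 — holds.
C2: F = 11, G = 8; 11 > 8 — holds.
C3: G + F = 8 + 11 = 19; 19 < 21 — holds.
C4: G = 8 is in {11, 4, 8} — holds.
C5: H = 7, A = 2; 7 ≥ 2 — holds.
C6: F = 11 ≠ 14 and G = 8 ≠ 10; both disjuncts false — fails.
C7: values 2, 11, 8; F = 11 is not < G = 8 — fails.
C8: 5H + 2A = 5(7) + 2(2) = 39 — holds.

Constraints 6 and 7 are violated.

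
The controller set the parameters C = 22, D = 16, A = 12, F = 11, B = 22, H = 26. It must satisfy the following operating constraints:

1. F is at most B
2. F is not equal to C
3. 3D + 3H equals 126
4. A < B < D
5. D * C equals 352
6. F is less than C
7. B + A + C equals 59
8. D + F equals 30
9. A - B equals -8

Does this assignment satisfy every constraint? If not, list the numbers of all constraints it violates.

The assignment fails constraints 4, 7, 8, 9.

1. F = 11, B = 22; 11 ≤ 22  true
2. F = 11, C = 22; distinct  true
3. 3D + 3H = 3(16) + 3(26) = 126  true
4. values 12, 22, 16; B = 22 is not < D = 16  false
5. D * C = 16 * 22 = 352  true
6. F = 11, C = 22; 11 < 22  true
7. B + A + C = 22 + 12 + 22 = 56, not 59  false
8. D + F = 16 + 11 = 27, not 30  false
9. A - B = 12 - 22 = -10, not -8  false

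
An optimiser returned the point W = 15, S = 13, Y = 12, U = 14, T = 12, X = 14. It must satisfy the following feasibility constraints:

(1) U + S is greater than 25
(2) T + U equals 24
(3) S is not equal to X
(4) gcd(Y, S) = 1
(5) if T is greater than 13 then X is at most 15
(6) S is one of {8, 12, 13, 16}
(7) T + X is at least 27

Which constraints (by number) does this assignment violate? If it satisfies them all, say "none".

The assignment fails constraints 2, 7.

(1) U + S = 14 + 13 = 27; 27 > 25  OK
(2) T + U = 12 + 14 = 26, not 24  FAIL
(3) S = 13, X = 14; distinct  OK
(4) gcd(12, 13) = 1  OK
(5) T = 12, not > 13; antecedent false, conditional vacuously true  OK
(6) S = 13 is in {8, 12, 13, 16}  OK
(7) T + X = 12 + 14 = 26; 26 < 27, bound 27 not met  FAIL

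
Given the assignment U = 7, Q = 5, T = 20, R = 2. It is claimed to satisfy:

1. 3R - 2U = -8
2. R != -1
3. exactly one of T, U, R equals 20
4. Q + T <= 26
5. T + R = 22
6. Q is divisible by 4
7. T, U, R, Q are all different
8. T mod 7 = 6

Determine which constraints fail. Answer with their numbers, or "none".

1. 3R - 2U = 3(2) - 2(7) = -8 — holds.
2. R = 2, and 2 ≠ -1 — holds.
3. T=20, U=7, R=2; 1 of them equals 20 — holds.
4. Q + T = 5 + 20 = 25; 25 ≤ 26 — holds.
5. T + R = 20 + 2 = 22 — holds.
6. 5 = 4*1 + 1, so 4 does not divide 5 — fails.
7. values 20, 7, 2, 5 are pairwise distinct — holds.
8. 20 mod 7 = 6 — holds.

Constraint 6 is violated.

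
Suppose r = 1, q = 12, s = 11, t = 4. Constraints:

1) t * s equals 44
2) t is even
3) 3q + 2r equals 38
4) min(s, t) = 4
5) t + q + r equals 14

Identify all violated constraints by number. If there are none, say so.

1) t * s = 4 * 11 = 44 — satisfied.
2) t = 4 is even — satisfied.
3) 3q + 2r = 3(12) + 2(1) = 38 — satisfied.
4) min(11, 4) = 4 — satisfied.
5) t + q + r = 4 + 12 + 1 = 17, not 14 — violated.

Constraint 5 is violated.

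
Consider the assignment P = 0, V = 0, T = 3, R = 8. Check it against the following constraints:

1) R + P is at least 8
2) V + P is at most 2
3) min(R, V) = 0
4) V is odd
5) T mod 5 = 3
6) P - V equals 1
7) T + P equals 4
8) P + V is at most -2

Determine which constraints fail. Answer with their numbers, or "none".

No — constraints 4, 6, 7, and 8 are not satisfied.

1) R + P = 8 + 0 = 8; 8 ≥ 8  ✓
2) V + P = 0 + 0 = 0; 0 ≤ 2  ✓
3) min(8, 0) = 0  ✓
4) V = 0 is even  ✗
5) 3 mod 5 = 3  ✓
6) P - V = 0 - 0 = 0, not 1  ✗
7) T + P = 3 + 0 = 3, not 4  ✗
8) P + V = 0 + 0 = 0; 0 > -2, bound -2 not met  ✗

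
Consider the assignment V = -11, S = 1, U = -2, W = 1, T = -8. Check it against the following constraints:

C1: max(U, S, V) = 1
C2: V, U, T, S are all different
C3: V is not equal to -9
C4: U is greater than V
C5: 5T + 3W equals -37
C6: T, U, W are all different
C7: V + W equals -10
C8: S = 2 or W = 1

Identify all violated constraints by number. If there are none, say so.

Yes — all constraints hold.

C1: max(-2, 1, -11) = 1  holds
C2: values -11, -2, -8, 1 are pairwise distinct  holds
C3: V = -11, and -11 ≠ -9  holds
C4: U = -2, V = -11; -2 > -11  holds
C5: 5T + 3W = 5(-8) + 3(1) = -37  holds
C6: values -8, -2, 1 are pairwise distinct  holds
C7: V + W = -11 + 1 = -10  holds
C8: S = 1 ≠ 2, but W = 1 = 1 (second disjunct)  holds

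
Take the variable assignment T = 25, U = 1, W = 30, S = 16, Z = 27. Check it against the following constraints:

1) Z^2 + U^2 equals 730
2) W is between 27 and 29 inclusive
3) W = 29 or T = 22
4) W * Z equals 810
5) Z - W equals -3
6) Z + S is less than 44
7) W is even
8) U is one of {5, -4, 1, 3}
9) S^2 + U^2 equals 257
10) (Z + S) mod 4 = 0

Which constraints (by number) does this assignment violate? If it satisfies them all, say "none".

Violated: 2, 3, and 10.

1) Z^2 + U^2 = 27^2 + 1^2 = 729 + 1 = 730  yes
2) W = 30 is outside [27, 29]  no
3) W = 30 ≠ 29 and T = 25 ≠ 22; both disjuncts false  no
4) W * Z = 30 * 27 = 810  yes
5) Z - W = 27 - 30 = -3  yes
6) Z + S = 27 + 16 = 43; 43 < 44  yes
7) W = 30 is even  yes
8) U = 1 is in {5, -4, 1, 3}  yes
9) S^2 + U^2 = 16^2 + 1^2 = 256 + 1 = 257  yes
10) Z + S = 43; 43 mod 4 = 3, not 0  no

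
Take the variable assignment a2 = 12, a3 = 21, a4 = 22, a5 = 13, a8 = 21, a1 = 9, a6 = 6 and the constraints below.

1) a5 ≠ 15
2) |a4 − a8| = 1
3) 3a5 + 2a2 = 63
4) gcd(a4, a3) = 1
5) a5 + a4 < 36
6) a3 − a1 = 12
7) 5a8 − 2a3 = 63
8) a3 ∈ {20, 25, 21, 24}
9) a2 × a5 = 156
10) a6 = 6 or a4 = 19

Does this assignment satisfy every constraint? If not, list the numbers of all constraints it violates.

The assignment satisfies every constraint.

1) a5 = 13, and 13 ≠ 15  ✓
2) |22 − 21| = 1  ✓
3) 3a5 + 2a2 = 3(13) + 2(12) = 63  ✓
4) gcd(22, 21) = 1  ✓
5) a5 + a4 = 13 + 22 = 35; 35 < 36  ✓
6) a3 − a1 = 21 − 9 = 12  ✓
7) 5a8 − 2a3 = 5(21) − 2(21) = 63  ✓
8) a3 = 21 is in {20, 25, 21, 24}  ✓
9) a2 × a5 = 12 × 13 = 156  ✓
10) a6 = 6 = 6 (first disjunct)  ✓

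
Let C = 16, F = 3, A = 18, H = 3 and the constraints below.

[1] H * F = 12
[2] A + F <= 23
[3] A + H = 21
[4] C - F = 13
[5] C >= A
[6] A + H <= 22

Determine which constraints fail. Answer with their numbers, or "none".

[1] H * F = 3 * 3 = 9, not 12  false
[2] A + F = 18 + 3 = 21; 21 ≤ 23  true
[3] A + H = 18 + 3 = 21  true
[4] C - F = 16 - 3 = 13  true
[5] C = 16, A = 18; 16 < 18 (want ≥)  false
[6] A + H = 18 + 3 = 21; 21 ≤ 22  true

Constraints 1, 5 do not hold.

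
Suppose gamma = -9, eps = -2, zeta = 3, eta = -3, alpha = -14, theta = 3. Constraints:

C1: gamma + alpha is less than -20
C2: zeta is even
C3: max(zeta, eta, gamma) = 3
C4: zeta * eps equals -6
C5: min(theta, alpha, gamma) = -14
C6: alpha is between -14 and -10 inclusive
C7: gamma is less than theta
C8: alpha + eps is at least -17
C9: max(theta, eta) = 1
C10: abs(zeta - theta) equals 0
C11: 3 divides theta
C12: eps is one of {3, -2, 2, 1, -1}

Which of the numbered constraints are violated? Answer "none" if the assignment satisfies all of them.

C1: gamma + alpha = -9 + (-14) = -23; -23 < -20  OK
C2: zeta = 3 is odd  FAIL
C3: max(3, -3, -9) = 3  OK
C4: zeta * eps = 3 * (-2) = -6  OK
C5: min(3, -14, -9) = -14  OK
C6: alpha = -14 lies in [-14, -10]  OK
C7: gamma = -9, theta = 3; -9 < 3  OK
C8: alpha + eps = -14 + (-2) = -16; -16 ≥ -17  OK
C9: max(3, -3) = 3, not 1  FAIL
C10: abs(3 - 3) = 0  OK
C11: 3 / 3 = 1, so 3 divides 3  OK
C12: eps = -2 is in {3, -2, 2, 1, -1}  OK

Constraints 2, 9 do not hold.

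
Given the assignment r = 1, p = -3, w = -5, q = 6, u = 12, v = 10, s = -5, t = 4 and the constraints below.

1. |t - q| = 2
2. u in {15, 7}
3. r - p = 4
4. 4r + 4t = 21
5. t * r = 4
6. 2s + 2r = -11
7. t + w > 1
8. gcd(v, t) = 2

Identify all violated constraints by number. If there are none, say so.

1. |4 - 6| = 2 — satisfied.
2. u = 12 is not in {15, 7} — violated.
3. r - p = 1 - (-3) = 4 — satisfied.
4. 4r + 4t = 4(1) + 4(4) = 20, not 21 — violated.
5. t * r = 4 * 1 = 4 — satisfied.
6. 2s + 2r = 2(-5) + 2(1) = -8, not -11 — violated.
7. t + w = 4 + (-5) = -1; -1 ≤ 1, bound 1 not met — violated.
8. gcd(10, 4) = 2 — satisfied.

Constraints 2, 4, 6, 7 do not hold.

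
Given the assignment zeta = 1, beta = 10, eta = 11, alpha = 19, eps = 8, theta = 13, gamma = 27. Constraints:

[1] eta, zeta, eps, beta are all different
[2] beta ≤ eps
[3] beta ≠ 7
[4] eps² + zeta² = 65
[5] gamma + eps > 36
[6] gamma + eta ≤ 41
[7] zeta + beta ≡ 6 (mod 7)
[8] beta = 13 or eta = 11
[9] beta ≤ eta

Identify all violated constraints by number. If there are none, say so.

[1] values 11, 1, 8, 10 are pairwise distinct — holds.
[2] beta = 10, eps = 8; 10 > 8 (want ≤) — fails.
[3] beta = 10, and 10 ≠ 7 — holds.
[4] eps² + zeta² = 8² + 1² = 64 + 1 = 65 — holds.
[5] gamma + eps = 27 + 8 = 35; 35 ≤ 36, bound 36 not met — fails.
[6] gamma + eta = 27 + 11 = 38; 38 ≤ 41 — holds.
[7] zeta + beta = 11; 11 mod 7 = 4, not 6 — fails.
[8] beta = 10 ≠ 13, but eta = 11 = 11 (second disjunct) — holds.
[9] beta = 10, eta = 11; 10 ≤ 11 — holds.

Violated: 2, 5, and 7.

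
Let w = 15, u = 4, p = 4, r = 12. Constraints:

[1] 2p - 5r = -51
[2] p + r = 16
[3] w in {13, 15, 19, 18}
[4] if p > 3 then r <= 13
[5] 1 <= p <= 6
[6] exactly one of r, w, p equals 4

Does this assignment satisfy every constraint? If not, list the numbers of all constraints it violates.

Constraint 1 does not hold.

[1] 2p - 5r = 2(4) - 5(12) = -52, not -51 — does not hold.
[2] p + r = 4 + 12 = 16 — holds.
[3] w = 15 is in {13, 15, 19, 18} — holds.
[4] p = 4 > 3, so we need r ≤ 13; r = 12 ≤ 13 — holds.
[5] p = 4 lies in [1, 6] — holds.
[6] r=12, w=15, p=4; 1 of them equals 4 — holds.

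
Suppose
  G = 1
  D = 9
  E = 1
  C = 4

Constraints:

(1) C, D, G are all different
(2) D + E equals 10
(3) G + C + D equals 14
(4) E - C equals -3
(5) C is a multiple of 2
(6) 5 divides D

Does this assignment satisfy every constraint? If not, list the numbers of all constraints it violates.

Constraint 6 does not hold.

(1) values 4, 9, 1 are pairwise distinct — OK.
(2) D + E = 9 + 1 = 10 — OK.
(3) G + C + D = 1 + 4 + 9 = 14 — OK.
(4) E - C = 1 - 4 = -3 — OK.
(5) 4 / 2 = 2, so 2 divides 4 — OK.
(6) 9 = 5*1 + 4, so 5 does not divide 9 — violated.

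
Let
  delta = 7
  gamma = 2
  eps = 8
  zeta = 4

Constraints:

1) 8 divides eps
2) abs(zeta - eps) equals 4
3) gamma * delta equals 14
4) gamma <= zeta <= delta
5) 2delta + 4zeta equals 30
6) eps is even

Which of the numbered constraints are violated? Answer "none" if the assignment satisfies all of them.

No violations.

1) 8 / 8 = 1, so 8 divides 8 — holds.
2) abs(4 - 8) = 4 — holds.
3) gamma * delta = 2 * 7 = 14 — holds.
4) values 2 <= 4 <= 7 — holds.
5) 2delta + 4zeta = 2(7) + 4(4) = 30 — holds.
6) eps = 8 is even — holds.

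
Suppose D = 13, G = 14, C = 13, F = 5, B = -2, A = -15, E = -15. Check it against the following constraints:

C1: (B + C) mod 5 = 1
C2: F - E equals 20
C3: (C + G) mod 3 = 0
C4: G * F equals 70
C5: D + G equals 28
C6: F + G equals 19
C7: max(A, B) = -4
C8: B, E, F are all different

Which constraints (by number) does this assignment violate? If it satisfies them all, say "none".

No — constraints 5 and 7 are not satisfied.

C1: B + C = 11; 11 mod 5 = 1 — satisfied.
C2: F - E = 5 - (-15) = 20 — satisfied.
C3: C + G = 27; 27 mod 3 = 0 — satisfied.
C4: G * F = 14 * 5 = 70 — satisfied.
C5: D + G = 13 + 14 = 27, not 28 — violated.
C6: F + G = 5 + 14 = 19 — satisfied.
C7: max(-15, -2) = -2, not -4 — violated.
C8: values -2, -15, 5 are pairwise distinct — satisfied.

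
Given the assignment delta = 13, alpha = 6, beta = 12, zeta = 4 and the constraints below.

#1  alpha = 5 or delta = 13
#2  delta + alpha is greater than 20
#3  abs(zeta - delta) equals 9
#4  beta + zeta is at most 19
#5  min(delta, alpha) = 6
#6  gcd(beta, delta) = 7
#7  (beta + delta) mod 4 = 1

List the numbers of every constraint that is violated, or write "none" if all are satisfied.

No — constraints 2 and 6 are not satisfied.

#1 alpha = 6 ≠ 5, but delta = 13 = 13 (second disjunct) — holds.
#2 delta + alpha = 13 + 6 = 19; 19 ≤ 20, bound 20 not met — fails.
#3 abs(4 - 13) = 9 — holds.
#4 beta + zeta = 12 + 4 = 16; 16 ≤ 19 — holds.
#5 min(13, 6) = 6 — holds.
#6 gcd(12, 13) = 1, not 7 — fails.
#7 beta + delta = 25; 25 mod 4 = 1 — holds.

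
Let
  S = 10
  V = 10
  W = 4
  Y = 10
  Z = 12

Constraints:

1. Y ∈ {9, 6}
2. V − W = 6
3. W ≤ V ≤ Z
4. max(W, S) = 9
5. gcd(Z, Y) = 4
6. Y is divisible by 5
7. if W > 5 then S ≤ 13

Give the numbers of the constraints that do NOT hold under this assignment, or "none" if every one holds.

1. Y = 10 is not in {9, 6} — violated.
2. V − W = 10 − 4 = 6 — satisfied.
3. values 4 ≤ 10 ≤ 12 — satisfied.
4. max(4, 10) = 10, not 9 — violated.
5. gcd(12, 10) = 2, not 4 — violated.
6. 10 / 5 = 2, so 5 divides 10 — satisfied.
7. W = 4, not > 5; antecedent false, conditional vacuously true — satisfied.

The assignment fails constraints 1, 4, and 5.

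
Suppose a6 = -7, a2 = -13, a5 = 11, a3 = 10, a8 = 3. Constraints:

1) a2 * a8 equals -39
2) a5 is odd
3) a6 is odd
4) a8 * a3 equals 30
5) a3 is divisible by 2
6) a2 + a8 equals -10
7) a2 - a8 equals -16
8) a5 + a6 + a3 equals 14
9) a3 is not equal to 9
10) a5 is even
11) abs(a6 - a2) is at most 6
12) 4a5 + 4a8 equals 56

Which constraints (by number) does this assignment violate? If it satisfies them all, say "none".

Violated: 10.

1) a2 * a8 = -13 * 3 = -39 — holds.
2) a5 = 11 is odd — holds.
3) a6 = -7 is odd — holds.
4) a8 * a3 = 3 * 10 = 30 — holds.
5) 10 / 2 = 5, so 2 divides 10 — holds.
6) a2 + a8 = -13 + 3 = -10 — holds.
7) a2 - a8 = -13 - 3 = -16 — holds.
8) a5 + a6 + a3 = 11 + (-7) + 10 = 14 — holds.
9) a3 = 10, and 10 ≠ 9 — holds.
10) a5 = 11 is odd — does not hold.
11) abs(-7 - (-13)) = 6; 6 ≤ 6 — holds.
12) 4a5 + 4a8 = 4(11) + 4(3) = 56 — holds.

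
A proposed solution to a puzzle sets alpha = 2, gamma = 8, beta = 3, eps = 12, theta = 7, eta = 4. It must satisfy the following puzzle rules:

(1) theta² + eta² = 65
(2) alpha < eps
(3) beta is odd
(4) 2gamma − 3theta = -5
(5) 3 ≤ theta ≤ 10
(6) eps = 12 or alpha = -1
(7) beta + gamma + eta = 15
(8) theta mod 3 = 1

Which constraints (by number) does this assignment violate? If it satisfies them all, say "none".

None — every constraint holds.

(1) theta² + eta² = 7² + 4² = 49 + 16 = 65 — holds.
(2) alpha = 2, eps = 12; 2 < 12 — holds.
(3) beta = 3 is odd — holds.
(4) 2gamma − 3theta = 2(8) − 3(7) = -5 — holds.
(5) theta = 7 lies in [3, 10] — holds.
(6) eps = 12 = 12 (first disjunct) — holds.
(7) beta + gamma + eta = 3 + 8 + 4 = 15 — holds.
(8) 7 mod 3 = 1 — holds.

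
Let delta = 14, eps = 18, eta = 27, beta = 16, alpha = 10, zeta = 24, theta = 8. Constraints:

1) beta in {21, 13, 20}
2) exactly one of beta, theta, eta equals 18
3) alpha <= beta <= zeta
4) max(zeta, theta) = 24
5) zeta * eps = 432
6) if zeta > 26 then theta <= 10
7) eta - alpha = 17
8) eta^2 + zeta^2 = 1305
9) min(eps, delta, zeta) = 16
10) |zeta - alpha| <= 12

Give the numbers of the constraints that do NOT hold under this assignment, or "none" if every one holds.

1) beta = 16 is not in {21, 13, 20} — violated.
2) beta=16, theta=8, eta=27; 0 of them equal 18, not exactly one — violated.
3) values 10 <= 16 <= 24 — OK.
4) max(24, 8) = 24 — OK.
5) zeta * eps = 24 * 18 = 432 — OK.
6) zeta = 24, not > 26; antecedent false, conditional vacuously true — OK.
7) eta - alpha = 27 - 10 = 17 — OK.
8) eta^2 + zeta^2 = 27^2 + 24^2 = 729 + 576 = 1305 — OK.
9) min(18, 14, 24) = 14, not 16 — violated.
10) |24 - 10| = 14; 14 > 12, exceeds bound 12 — violated.

The assignment fails constraints 1, 2, 9, 10.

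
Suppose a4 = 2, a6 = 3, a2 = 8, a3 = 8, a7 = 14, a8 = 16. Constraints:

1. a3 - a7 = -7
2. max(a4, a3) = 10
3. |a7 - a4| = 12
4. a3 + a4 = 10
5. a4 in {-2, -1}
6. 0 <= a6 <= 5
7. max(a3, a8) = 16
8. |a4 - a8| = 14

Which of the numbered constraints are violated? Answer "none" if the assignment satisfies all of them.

The assignment fails constraints 1, 2, and 5.

1. a3 - a7 = 8 - 14 = -6, not -7  ✘
2. max(2, 8) = 8, not 10  ✘
3. |14 - 2| = 12  ✔
4. a3 + a4 = 8 + 2 = 10  ✔
5. a4 = 2 is not in {-2, -1}  ✘
6. a6 = 3 lies in [0, 5]  ✔
7. max(8, 16) = 16  ✔
8. |2 - 16| = 14  ✔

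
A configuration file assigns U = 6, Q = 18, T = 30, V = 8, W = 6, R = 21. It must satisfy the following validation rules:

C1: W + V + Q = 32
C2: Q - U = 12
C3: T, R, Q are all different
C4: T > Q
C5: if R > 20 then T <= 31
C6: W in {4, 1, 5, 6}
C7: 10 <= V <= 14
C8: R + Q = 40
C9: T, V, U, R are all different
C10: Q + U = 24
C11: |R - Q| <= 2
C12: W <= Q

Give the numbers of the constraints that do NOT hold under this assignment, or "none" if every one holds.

No — constraints 7, 8, 11 are not satisfied.

C1: W + V + Q = 6 + 8 + 18 = 32  ✔
C2: Q - U = 18 - 6 = 12  ✔
C3: values 30, 21, 18 are pairwise distinct  ✔
C4: T = 30, Q = 18; 30 > 18  ✔
C5: R = 21 > 20, so we need T ≤ 31; T = 30 ≤ 31  ✔
C6: W = 6 is in {4, 1, 5, 6}  ✔
C7: V = 8 is outside [10, 14]  ✘
C8: R + Q = 21 + 18 = 39, not 40  ✘
C9: values 30, 8, 6, 21 are pairwise distinct  ✔
C10: Q + U = 18 + 6 = 24  ✔
C11: |21 - 18| = 3; 3 > 2, exceeds bound 2  ✘
C12: W = 6, Q = 18; 6 ≤ 18  ✔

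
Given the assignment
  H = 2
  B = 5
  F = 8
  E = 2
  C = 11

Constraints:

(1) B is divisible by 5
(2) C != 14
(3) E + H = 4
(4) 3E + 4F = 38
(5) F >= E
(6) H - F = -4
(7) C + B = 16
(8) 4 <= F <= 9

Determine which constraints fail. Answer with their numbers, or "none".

No — constraint 6 is not satisfied.

(1) 5 / 5 = 1, so 5 divides 5  OK
(2) C = 11, and 11 ≠ 14  OK
(3) E + H = 2 + 2 = 4  OK
(4) 3E + 4F = 3(2) + 4(8) = 38  OK
(5) F = 8, E = 2; 8 ≥ 2  OK
(6) H - F = 2 - 8 = -6, not -4  FAIL
(7) C + B = 11 + 5 = 16  OK
(8) F = 8 lies in [4, 9]  OK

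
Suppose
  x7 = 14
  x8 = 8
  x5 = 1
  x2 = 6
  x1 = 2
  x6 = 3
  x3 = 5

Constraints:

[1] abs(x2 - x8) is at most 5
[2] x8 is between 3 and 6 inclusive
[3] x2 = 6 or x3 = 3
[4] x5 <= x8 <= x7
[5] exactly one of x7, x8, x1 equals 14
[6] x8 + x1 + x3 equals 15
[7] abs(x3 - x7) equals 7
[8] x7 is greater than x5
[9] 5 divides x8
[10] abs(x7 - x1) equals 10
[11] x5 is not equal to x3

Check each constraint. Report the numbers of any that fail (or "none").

Constraints 2, 7, 9, and 10 do not hold.

[1] abs(6 - 8) = 2; 2 ≤ 5 — holds.
[2] x8 = 8 is outside [3, 6] — does not hold.
[3] x2 = 6 = 6 (first disjunct) — holds.
[4] values 1 <= 8 <= 14 — holds.
[5] x7=14, x8=8, x1=2; 1 of them equals 14 — holds.
[6] x8 + x1 + x3 = 8 + 2 + 5 = 15 — holds.
[7] abs(5 - 14) = 9, not 7 — does not hold.
[8] x7 = 14, x5 = 1; 14 > 1 — holds.
[9] 8 = 5*1 + 3, so 5 does not divide 8 — does not hold.
[10] abs(14 - 2) = 12, not 10 — does not hold.
[11] x5 = 1, x3 = 5; distinct — holds.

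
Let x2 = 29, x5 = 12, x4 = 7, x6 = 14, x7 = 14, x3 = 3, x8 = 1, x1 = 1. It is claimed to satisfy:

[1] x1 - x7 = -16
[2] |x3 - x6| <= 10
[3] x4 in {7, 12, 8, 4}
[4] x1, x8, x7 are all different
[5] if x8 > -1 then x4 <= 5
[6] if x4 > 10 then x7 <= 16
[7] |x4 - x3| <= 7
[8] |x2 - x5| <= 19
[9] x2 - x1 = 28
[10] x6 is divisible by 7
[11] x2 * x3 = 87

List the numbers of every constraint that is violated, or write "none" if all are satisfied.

[1] x1 - x7 = 1 - 14 = -13, not -16 — does not hold.
[2] |3 - 14| = 11; 11 > 10, exceeds bound 10 — does not hold.
[3] x4 = 7 is in {7, 12, 8, 4} — holds.
[4] x1 = x8 = 1, not all different — does not hold.
[5] x8 = 1 > -1, so we need x4 ≤ 5; but x4 = 7 > 5 — does not hold.
[6] x4 = 7, not > 10; antecedent false, conditional vacuously true — holds.
[7] |7 - 3| = 4; 4 ≤ 7 — holds.
[8] |29 - 12| = 17; 17 ≤ 19 — holds.
[9] x2 - x1 = 29 - 1 = 28 — holds.
[10] 14 / 7 = 2, so 7 divides 14 — holds.
[11] x2 * x3 = 29 * 3 = 87 — holds.

Constraints 1, 2, 4, and 5 do not hold.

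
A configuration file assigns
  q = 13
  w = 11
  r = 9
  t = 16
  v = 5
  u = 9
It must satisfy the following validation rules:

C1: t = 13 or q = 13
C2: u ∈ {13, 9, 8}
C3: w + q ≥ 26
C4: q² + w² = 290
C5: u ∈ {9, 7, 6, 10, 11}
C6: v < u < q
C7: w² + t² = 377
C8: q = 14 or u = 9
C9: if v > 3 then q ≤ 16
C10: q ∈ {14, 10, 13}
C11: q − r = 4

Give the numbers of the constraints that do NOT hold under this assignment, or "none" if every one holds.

C1: t = 16 ≠ 13, but q = 13 = 13 (second disjunct) — satisfied.
C2: u = 9 is in {13, 9, 8} — satisfied.
C3: w + q = 11 + 13 = 24; 24 < 26, bound 26 not met — violated.
C4: q² + w² = 13² + 11² = 169 + 121 = 290 — satisfied.
C5: u = 9 is in {9, 7, 6, 10, 11} — satisfied.
C6: values 5 < 9 < 13 — satisfied.
C7: w² + t² = 11² + 16² = 121 + 256 = 377 — satisfied.
C8: q = 13 ≠ 14, but u = 9 = 9 (second disjunct) — satisfied.
C9: v = 5 > 3, so we need q ≤ 16; q = 13 ≤ 16 — satisfied.
C10: q = 13 is in {14, 10, 13} — satisfied.
C11: q − r = 13 − 9 = 4 — satisfied.

Constraint 3 does not hold.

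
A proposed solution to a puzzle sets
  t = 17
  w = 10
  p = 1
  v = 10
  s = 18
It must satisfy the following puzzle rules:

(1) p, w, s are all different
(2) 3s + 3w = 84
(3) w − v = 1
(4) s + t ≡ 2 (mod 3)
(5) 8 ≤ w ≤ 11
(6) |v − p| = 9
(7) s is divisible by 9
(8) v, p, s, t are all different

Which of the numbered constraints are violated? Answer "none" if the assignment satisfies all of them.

(1) values 1, 10, 18 are pairwise distinct — satisfied.
(2) 3s + 3w = 3(18) + 3(10) = 84 — satisfied.
(3) w − v = 10 − 10 = 0, not 1 — violated.
(4) s + t = 35; 35 mod 3 = 2 — satisfied.
(5) w = 10 lies in [8, 11] — satisfied.
(6) |10 − 1| = 9 — satisfied.
(7) 18 / 9 = 2, so 9 divides 18 — satisfied.
(8) values 10, 1, 18, 17 are pairwise distinct — satisfied.

No — constraint 3 is not satisfied.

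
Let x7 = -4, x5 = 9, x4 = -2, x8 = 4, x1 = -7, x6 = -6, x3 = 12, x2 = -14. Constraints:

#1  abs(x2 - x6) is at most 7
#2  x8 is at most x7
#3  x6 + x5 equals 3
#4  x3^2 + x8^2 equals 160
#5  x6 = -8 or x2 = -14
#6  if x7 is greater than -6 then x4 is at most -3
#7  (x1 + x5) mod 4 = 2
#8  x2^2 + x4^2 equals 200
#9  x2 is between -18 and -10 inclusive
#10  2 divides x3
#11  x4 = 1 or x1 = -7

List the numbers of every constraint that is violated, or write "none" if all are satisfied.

#1 abs(-14 - (-6)) = 8; 8 > 7, exceeds bound 7 — violated.
#2 x8 = 4, x7 = -4; 4 > -4 (want ≤) — violated.
#3 x6 + x5 = -6 + 9 = 3 — satisfied.
#4 x3^2 + x8^2 = 12^2 + 4^2 = 144 + 16 = 160 — satisfied.
#5 x6 = -6 ≠ -8, but x2 = -14 = -14 (second disjunct) — satisfied.
#6 x7 = -4 > -6, so we need x4 ≤ -3; but x4 = -2 > -3 — violated.
#7 x1 + x5 = 2; 2 mod 4 = 2 — satisfied.
#8 x2^2 + x4^2 = (-14)^2 + (-2)^2 = 196 + 4 = 200 — satisfied.
#9 x2 = -14 lies in [-18, -10] — satisfied.
#10 12 / 2 = 6, so 2 divides 12 — satisfied.
#11 x4 = -2 ≠ 1, but x1 = -7 = -7 (second disjunct) — satisfied.

Constraints 1, 2, and 6 do not hold.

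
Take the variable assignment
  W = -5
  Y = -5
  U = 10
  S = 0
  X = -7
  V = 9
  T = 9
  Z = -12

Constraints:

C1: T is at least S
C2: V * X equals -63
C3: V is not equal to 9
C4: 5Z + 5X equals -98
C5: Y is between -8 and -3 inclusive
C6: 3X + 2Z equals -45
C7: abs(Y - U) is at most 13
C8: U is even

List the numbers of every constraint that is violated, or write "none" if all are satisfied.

C1: T = 9, S = 0; 9 ≥ 0 — satisfied.
C2: V * X = 9 * (-7) = -63 — satisfied.
C3: V = 9, but 9 is required to differ — violated.
C4: 5Z + 5X = 5(-12) + 5(-7) = -95, not -98 — violated.
C5: Y = -5 lies in [-8, -3] — satisfied.
C6: 3X + 2Z = 3(-7) + 2(-12) = -45 — satisfied.
C7: abs(-5 - 10) = 15; 15 > 13, exceeds bound 13 — violated.
C8: U = 10 is even — satisfied.

No — constraints 3, 4, 7 are not satisfied.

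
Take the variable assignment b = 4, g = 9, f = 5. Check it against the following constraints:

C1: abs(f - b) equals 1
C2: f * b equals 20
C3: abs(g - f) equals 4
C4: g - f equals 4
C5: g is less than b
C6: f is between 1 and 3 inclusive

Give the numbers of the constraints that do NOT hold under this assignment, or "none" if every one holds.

Constraints 5, 6 are violated.

C1: abs(5 - 4) = 1 — holds.
C2: f * b = 5 * 4 = 20 — holds.
C3: abs(9 - 5) = 4 — holds.
C4: g - f = 9 - 5 = 4 — holds.
C5: g = 9, b = 4; 9 ≥ 4 (want <) — fails.
C6: f = 5 is outside [1, 3] — fails.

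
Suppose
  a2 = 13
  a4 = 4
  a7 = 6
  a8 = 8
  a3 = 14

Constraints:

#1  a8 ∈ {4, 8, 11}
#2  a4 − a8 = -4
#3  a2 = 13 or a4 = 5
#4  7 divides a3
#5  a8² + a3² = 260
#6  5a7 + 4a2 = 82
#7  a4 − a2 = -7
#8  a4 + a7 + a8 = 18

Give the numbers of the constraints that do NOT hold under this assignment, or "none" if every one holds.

#1 a8 = 8 is in {4, 8, 11}  OK
#2 a4 − a8 = 4 − 8 = -4  OK
#3 a2 = 13 = 13 (first disjunct)  OK
#4 14 / 7 = 2, so 7 divides 14  OK
#5 a8² + a3² = 8² + 14² = 64 + 196 = 260  OK
#6 5a7 + 4a2 = 5(6) + 4(13) = 82  OK
#7 a4 − a2 = 4 − 13 = -9, not -7  FAIL
#8 a4 + a7 + a8 = 4 + 6 + 8 = 18  OK

Violated: 7.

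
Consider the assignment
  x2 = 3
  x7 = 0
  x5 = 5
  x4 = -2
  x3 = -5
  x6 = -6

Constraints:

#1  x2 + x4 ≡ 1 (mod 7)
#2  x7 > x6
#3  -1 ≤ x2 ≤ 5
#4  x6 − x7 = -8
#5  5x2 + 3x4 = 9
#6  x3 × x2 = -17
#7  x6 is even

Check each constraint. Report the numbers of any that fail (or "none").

#1 x2 + x4 = 1; 1 mod 7 = 1 — satisfied.
#2 x7 = 0, x6 = -6; 0 > -6 — satisfied.
#3 x2 = 3 lies in [-1, 5] — satisfied.
#4 x6 − x7 = -6 − 0 = -6, not -8 — violated.
#5 5x2 + 3x4 = 5(3) + 3(-2) = 9 — satisfied.
#6 x3 × x2 = -5 × 3 = -15, not -17 — violated.
#7 x6 = -6 is even — satisfied.

No — constraints 4, 6 are not satisfied.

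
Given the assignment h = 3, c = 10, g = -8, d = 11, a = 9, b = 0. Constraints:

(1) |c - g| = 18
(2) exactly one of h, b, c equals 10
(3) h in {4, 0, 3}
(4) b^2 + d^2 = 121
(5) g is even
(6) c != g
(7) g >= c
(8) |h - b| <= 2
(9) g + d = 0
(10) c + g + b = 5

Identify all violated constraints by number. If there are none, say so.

The assignment fails constraints 7, 8, 9, and 10.

(1) |10 - (-8)| = 18  ✔
(2) h=3, b=0, c=10; 1 of them equals 10  ✔
(3) h = 3 is in {4, 0, 3}  ✔
(4) b^2 + d^2 = 0^2 + 11^2 = 0 + 121 = 121  ✔
(5) g = -8 is even  ✔
(6) c = 10, g = -8; distinct  ✔
(7) g = -8, c = 10; -8 < 10 (want ≥)  ✘
(8) |3 - 0| = 3; 3 > 2, exceeds bound 2  ✘
(9) g + d = -8 + 11 = 3, not 0  ✘
(10) c + g + b = 10 + (-8) + 0 = 2, not 5  ✘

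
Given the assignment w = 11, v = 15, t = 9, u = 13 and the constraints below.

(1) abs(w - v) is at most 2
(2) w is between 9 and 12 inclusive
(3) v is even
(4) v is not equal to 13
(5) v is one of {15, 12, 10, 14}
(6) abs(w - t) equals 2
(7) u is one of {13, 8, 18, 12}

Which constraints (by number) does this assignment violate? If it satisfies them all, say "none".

(1) abs(11 - 15) = 4; 4 > 2, exceeds bound 2 — violated.
(2) w = 11 lies in [9, 12] — satisfied.
(3) v = 15 is odd — violated.
(4) v = 15, and 15 ≠ 13 — satisfied.
(5) v = 15 is in {15, 12, 10, 14} — satisfied.
(6) abs(11 - 9) = 2 — satisfied.
(7) u = 13 is in {13, 8, 18, 12} — satisfied.

Constraints 1, 3 are violated.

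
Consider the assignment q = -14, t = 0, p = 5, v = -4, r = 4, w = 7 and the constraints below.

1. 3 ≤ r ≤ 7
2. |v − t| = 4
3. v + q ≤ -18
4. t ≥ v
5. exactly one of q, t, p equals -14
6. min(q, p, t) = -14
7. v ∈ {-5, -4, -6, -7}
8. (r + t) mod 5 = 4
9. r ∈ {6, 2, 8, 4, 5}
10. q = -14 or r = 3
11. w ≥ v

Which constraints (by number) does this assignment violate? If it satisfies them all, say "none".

All constraints are satisfied.

1. r = 4 lies in [3, 7] — satisfied.
2. |-4 − 0| = 4 — satisfied.
3. v + q = -4 + (-14) = -18; -18 ≤ -18 — satisfied.
4. t = 0, v = -4; 0 ≥ -4 — satisfied.
5. q=-14, t=0, p=5; 1 of them equals -14 — satisfied.
6. min(-14, 5, 0) = -14 — satisfied.
7. v = -4 is in {-5, -4, -6, -7} — satisfied.
8. r + t = 4; 4 mod 5 = 4 — satisfied.
9. r = 4 is in {6, 2, 8, 4, 5} — satisfied.
10. q = -14 = -14 (first disjunct) — satisfied.
11. w = 7, v = -4; 7 ≥ -4 — satisfied.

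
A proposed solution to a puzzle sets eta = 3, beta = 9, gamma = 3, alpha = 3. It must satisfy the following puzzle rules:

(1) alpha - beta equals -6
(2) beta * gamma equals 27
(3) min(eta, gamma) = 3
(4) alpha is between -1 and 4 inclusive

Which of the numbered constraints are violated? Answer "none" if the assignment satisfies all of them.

(1) alpha - beta = 3 - 9 = -6 — satisfied.
(2) beta * gamma = 9 * 3 = 27 — satisfied.
(3) min(3, 3) = 3 — satisfied.
(4) alpha = 3 lies in [-1, 4] — satisfied.

Yes — all constraints hold.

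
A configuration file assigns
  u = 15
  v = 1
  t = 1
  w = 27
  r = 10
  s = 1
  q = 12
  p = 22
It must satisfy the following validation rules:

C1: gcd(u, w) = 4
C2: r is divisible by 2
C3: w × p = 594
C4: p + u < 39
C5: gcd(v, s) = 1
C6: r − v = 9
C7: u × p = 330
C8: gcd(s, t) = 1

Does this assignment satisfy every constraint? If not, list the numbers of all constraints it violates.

Constraint 1 is violated.

C1: gcd(15, 27) = 3, not 4 — fails.
C2: 10 / 2 = 5, so 2 divides 10 — holds.
C3: w × p = 27 × 22 = 594 — holds.
C4: p + u = 22 + 15 = 37; 37 < 39 — holds.
C5: gcd(1, 1) = 1 — holds.
C6: r − v = 10 − 1 = 9 — holds.
C7: u × p = 15 × 22 = 330 — holds.
C8: gcd(1, 1) = 1 — holds.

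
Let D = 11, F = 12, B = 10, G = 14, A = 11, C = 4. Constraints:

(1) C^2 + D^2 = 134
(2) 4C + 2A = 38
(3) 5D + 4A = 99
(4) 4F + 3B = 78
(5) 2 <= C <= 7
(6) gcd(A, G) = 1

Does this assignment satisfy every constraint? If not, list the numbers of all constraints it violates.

(1) C^2 + D^2 = 4^2 + 11^2 = 16 + 121 = 137, not 134 — violated.
(2) 4C + 2A = 4(4) + 2(11) = 38 — OK.
(3) 5D + 4A = 5(11) + 4(11) = 99 — OK.
(4) 4F + 3B = 4(12) + 3(10) = 78 — OK.
(5) C = 4 lies in [2, 7] — OK.
(6) gcd(11, 14) = 1 — OK.

Constraint 1 does not hold.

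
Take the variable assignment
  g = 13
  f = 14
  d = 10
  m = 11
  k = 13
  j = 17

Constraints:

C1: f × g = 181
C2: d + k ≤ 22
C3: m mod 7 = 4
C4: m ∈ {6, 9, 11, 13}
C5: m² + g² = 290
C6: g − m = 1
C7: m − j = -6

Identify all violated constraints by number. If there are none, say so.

C1: f × g = 14 × 13 = 182, not 181 — does not hold.
C2: d + k = 10 + 13 = 23; 23 > 22, bound 22 not met — does not hold.
C3: 11 mod 7 = 4 — holds.
C4: m = 11 is in {6, 9, 11, 13} — holds.
C5: m² + g² = 11² + 13² = 121 + 169 = 290 — holds.
C6: g − m = 13 − 11 = 2, not 1 — does not hold.
C7: m − j = 11 − 17 = -6 — holds.

Violated: 1, 2, and 6.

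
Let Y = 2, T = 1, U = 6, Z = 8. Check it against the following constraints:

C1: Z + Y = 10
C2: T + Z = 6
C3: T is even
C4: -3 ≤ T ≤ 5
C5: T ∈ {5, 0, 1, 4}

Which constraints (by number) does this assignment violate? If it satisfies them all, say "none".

No — constraints 2 and 3 are not satisfied.

C1: Z + Y = 8 + 2 = 10 — OK.
C2: T + Z = 1 + 8 = 9, not 6 — violated.
C3: T = 1 is odd — violated.
C4: T = 1 lies in [-3, 5] — OK.
C5: T = 1 is in {5, 0, 1, 4} — OK.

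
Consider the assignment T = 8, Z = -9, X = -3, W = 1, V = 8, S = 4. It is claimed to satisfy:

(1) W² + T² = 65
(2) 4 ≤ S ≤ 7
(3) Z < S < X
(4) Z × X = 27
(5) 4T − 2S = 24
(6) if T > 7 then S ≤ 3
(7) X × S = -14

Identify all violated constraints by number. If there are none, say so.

(1) W² + T² = 1² + 8² = 1 + 64 = 65 — satisfied.
(2) S = 4 lies in [4, 7] — satisfied.
(3) values -9, 4, -3; S = 4 is not < X = -3 — violated.
(4) Z × X = -9 × (-3) = 27 — satisfied.
(5) 4T − 2S = 4(8) − 2(4) = 24 — satisfied.
(6) T = 8 > 7, so we need S ≤ 3; but S = 4 > 3 — violated.
(7) X × S = -3 × 4 = -12, not -14 — violated.

No — constraints 3, 6, and 7 are not satisfied.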